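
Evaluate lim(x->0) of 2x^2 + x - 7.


Since polynomials are continuous, we use direct substitution.
lim(x->0) of 2x^2 + x - 7
= 2 * 0^2 + 1 * 0 - 7
= 0 + 0 - 7
= -7

-7


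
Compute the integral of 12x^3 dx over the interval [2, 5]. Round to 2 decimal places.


Find the antiderivative of 12x^3:
F(x) = 12/4 * x^4
Apply the Fundamental Theorem of Calculus:
F(5) - F(2)
= 12/4 * 5^4 - 12/4 * 2^4
= 12/4 * (625 - 16)
= 12/4 * 609
= 1827 = 1827.00

1827.00


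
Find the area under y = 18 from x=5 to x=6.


The area under a constant function y = 18 is a rectangle.
Width = 6 - 5 = 1
Height = 18
Area = width * height
= 1 * 18
= 18

18


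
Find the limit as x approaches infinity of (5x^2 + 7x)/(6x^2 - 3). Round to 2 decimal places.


For limits at infinity with equal-degree polynomials,
we compare leading coefficients.
Numerator leading term: 5x^2
Denominator leading term: 6x^2
Divide both by x^2:
lim = (5 + 7/x) / (6 - 3/x^2)
As x -> infinity, the 1/x and 1/x^2 terms vanish:
= 5/6 ≈ 0.83

0.83


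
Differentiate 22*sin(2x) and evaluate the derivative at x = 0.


Apply the chain rule to differentiate 22*sin(2x):
d/dx [22*sin(2x)]
= 22 * cos(2x) * d/dx(2x)
= 22 * 2 * cos(2x)
= 44 * cos(2x)
Evaluate at x = 0:
= 44 * cos(0)
= 44 * 1
= 44

44


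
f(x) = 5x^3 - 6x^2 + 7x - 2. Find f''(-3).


First derivative:
f'(x) = 15x^2 - 12x + 7
Second derivative:
f''(x) = 30x - 12
Substitute x = -3:
f''(-3) = 30 * (-3) - 12
= -90 - 12
= -102

-102


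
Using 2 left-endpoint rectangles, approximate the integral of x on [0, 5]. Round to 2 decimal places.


Left Riemann sum uses left endpoints of each subinterval.
Interval: [0, 5], n = 2
dx = (5 - 0) / 2 = 5/2
Left endpoints: [0, 5/2]
f values: [0, 5/2]
Sum = dx * (sum of f values)
= 5/2 * 5/2
= 25/4 = 6.25

6.25


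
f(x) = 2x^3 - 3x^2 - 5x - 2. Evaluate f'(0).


Differentiate f(x) = 2x^3 - 3x^2 - 5x - 2 term by term:
f'(x) = 6x^2 - 6x - 5
Substitute x = 0:
f'(0) = 6 * 0^2 - 6 * 0 - 5
= 0 + 0 - 5
= -5

-5


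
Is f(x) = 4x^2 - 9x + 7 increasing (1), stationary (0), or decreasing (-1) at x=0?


Compute f'(x) to determine behavior:
f'(x) = 8x - 9
f'(0) = 8 * 0 - 9
= 0 - 9
= -9
Since f'(0) < 0, the function is decreasing (-1)

-1


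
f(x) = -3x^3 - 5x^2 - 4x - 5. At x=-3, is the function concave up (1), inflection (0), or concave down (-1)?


Concavity is determined by the sign of f''(x).
f(x) = -3x^3 - 5x^2 - 4x - 5
f'(x) = -9x^2 - 10x - 4
f''(x) = -18x - 10
f''(-3) = -18 * (-3) - 10
= 54 - 10
= 44
Since f''(-3) > 0, the function is concave up (1)

1


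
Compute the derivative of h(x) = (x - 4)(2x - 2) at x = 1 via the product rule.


Let u(x) = x - 4 and v(x) = 2x - 2
u'(x) = 1
v'(x) = 2
Product rule: h'(x) = u'(x)*v(x) + u(x)*v'(x)
= 1 * (2x - 2) + (x - 4) * 2
At x = 1:
u(1) = 1 * 1 - 4 = -3
v(1) = 2 * 1 - 2 = 0
h'(1) = 1 * 0 + (-3) * 2
= 0 - 6
= -6

-6


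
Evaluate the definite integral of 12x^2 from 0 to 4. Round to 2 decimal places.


Find the antiderivative of 12x^2:
F(x) = 12/3 * x^3
Apply the Fundamental Theorem of Calculus:
F(4) - F(0)
= 12/3 * 4^3 - 12/3 * 0^3
= 12/3 * (64 - 0)
= 12/3 * 64
= 256 = 256.00

256.00


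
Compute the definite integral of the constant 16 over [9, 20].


The integral of a constant k over [a, b] equals k * (b - a).
integral from 9 to 20 of 16 dx
= 16 * (20 - 9)
= 16 * 11
= 176

176


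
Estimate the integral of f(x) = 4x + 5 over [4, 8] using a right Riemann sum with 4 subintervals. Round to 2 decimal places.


Right Riemann sum uses right endpoints of each subinterval.
Interval: [4, 8], n = 4
dx = (8 - 4) / 4 = 1
Right endpoints: [5, 6, 7, 8]
f values: [25, 29, 33, 37]
Sum = dx * (sum of f values)
= 1 * 124
= 124 = 124.00

124.00


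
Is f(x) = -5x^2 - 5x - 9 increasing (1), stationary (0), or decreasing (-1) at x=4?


Compute f'(x) to determine behavior:
f'(x) = -10x - 5
f'(4) = -10 * 4 - 5
= -40 - 5
= -45
Since f'(4) < 0, the function is decreasing (-1)

-1


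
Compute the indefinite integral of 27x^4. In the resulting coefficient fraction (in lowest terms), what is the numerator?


Apply the power rule for integration:
integral of ax^n dx = a/(n+1) * x^(n+1) + C
integral of 27x^4 dx
= 27/5 * x^5 + C
The coefficient in lowest terms is 27/5, and its numerator is 27

27


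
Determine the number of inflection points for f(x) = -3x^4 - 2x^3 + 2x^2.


Inflection points occur where f''(x) = 0 and concavity changes.
f(x) = -3x^4 - 2x^3 + 2x^2
f'(x) = -12x^3 - 6x^2 + 4x
f''(x) = -36x^2 - 12x + 4
This is a quadratic in x. Use the discriminant to count real roots.
Discriminant = (-12)^2 - 4 * (-36) * 4
= 144 - (-576)
= 720
Since discriminant > 0, f''(x) = 0 has 2 distinct real solutions.
A quadratic with two distinct real roots changes sign at each root, so concavity changes at both.
Number of inflection points: 2

2


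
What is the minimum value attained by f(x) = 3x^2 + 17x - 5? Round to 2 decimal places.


For a quadratic f(x) = ax^2 + bx + c with a > 0, the minimum is at the vertex.
Vertex x-coordinate: x = -b/(2a)
x = -(17) / (2 * 3)
x = -17/6
Substitute back to find the minimum value:
f(-17/6) = 3 * (-17/6)^2 + 17 * (-17/6) - 5
= 289/12 - 289/6 - 5
= -349/12 ≈ -29.08

-29.08


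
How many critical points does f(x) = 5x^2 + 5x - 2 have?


Find where f'(x) = 0:
f'(x) = 10x + 5
Set f'(x) = 0:
10x + 5 = 0
x = -5 / 10 = -1/2
This is a linear equation in x, so there is exactly one solution.
Number of critical points: 1

1


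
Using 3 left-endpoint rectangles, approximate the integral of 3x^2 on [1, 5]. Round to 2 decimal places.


Left Riemann sum uses left endpoints of each subinterval.
Interval: [1, 5], n = 3
dx = (5 - 1) / 3 = 4/3
Left endpoints: [1, 7/3, 11/3]
f values: [3, 49/3, 121/3]
Sum = dx * (sum of f values)
= 4/3 * 179/3
= 716/9 ≈ 79.56

79.56


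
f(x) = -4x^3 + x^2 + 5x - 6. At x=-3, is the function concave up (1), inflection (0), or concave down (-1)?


Concavity is determined by the sign of f''(x).
f(x) = -4x^3 + x^2 + 5x - 6
f'(x) = -12x^2 + 2x + 5
f''(x) = -24x + 2
f''(-3) = -24 * (-3) + 2
= 72 + 2
= 74
Since f''(-3) > 0, the function is concave up (1)

1


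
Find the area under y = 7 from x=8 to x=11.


The area under a constant function y = 7 is a rectangle.
Width = 11 - 8 = 3
Height = 7
Area = width * height
= 3 * 7
= 21

21


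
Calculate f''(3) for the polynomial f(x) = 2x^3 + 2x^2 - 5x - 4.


First derivative:
f'(x) = 6x^2 + 4x - 5
Second derivative:
f''(x) = 12x + 4
Substitute x = 3:
f''(3) = 12 * 3 + 4
= 36 + 4
= 40

40


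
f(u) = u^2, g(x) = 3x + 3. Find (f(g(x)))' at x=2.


Using the chain rule: (f(g(x)))' = f'(g(x)) * g'(x)
First, find g(2):
g(2) = 3 * 2 + 3 = 9
Next, f'(u) = 2u
And g'(x) = 3
So f'(g(2)) * g'(2)
= 2 * 9 * 3
= 54

54


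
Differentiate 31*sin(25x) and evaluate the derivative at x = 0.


Apply the chain rule to differentiate 31*sin(25x):
d/dx [31*sin(25x)]
= 31 * cos(25x) * d/dx(25x)
= 31 * 25 * cos(25x)
= 775 * cos(25x)
Evaluate at x = 0:
= 775 * cos(0)
= 775 * 1
= 775

775


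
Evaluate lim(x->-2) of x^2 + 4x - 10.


Since polynomials are continuous, we use direct substitution.
lim(x->-2) of x^2 + 4x - 10
= 1 * (-2)^2 + 4 * (-2) - 10
= 4 - 8 - 10
= -14

-14


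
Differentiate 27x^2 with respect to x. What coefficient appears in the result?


We apply the power rule: d/dx [ax^n] = a*n * x^(n-1)
d/dx [27x^2]
= 27 * 2 * x^(2-1)
= 54x
The coefficient is 54

54


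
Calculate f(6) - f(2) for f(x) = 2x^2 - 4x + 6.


Net change = f(b) - f(a)
f(x) = 2x^2 - 4x + 6
Compute f(6):
f(6) = 2 * 6^2 - 4 * 6 + 6
= 72 - 24 + 6
= 54
Compute f(2):
f(2) = 2 * 2^2 - 4 * 2 + 6
= 8 - 8 + 6
= 6
Net change = 54 - 6 = 48

48


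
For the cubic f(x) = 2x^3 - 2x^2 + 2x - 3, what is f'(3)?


Differentiate f(x) = 2x^3 - 2x^2 + 2x - 3 term by term:
f'(x) = 6x^2 - 4x + 2
Substitute x = 3:
f'(3) = 6 * 3^2 - 4 * 3 + 2
= 54 - 12 + 2
= 44

44


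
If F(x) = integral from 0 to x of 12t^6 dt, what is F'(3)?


By the Fundamental Theorem of Calculus (Part 1):
If F(x) = integral from 0 to x of f(t) dt, then F'(x) = f(x)
Here f(t) = 12t^6
So F'(x) = 12x^6
Evaluate at x = 3:
F'(3) = 12 * 3^6
= 12 * 729
= 8748

8748


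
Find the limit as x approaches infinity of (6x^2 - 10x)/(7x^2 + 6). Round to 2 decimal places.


For limits at infinity with equal-degree polynomials,
we compare leading coefficients.
Numerator leading term: 6x^2
Denominator leading term: 7x^2
Divide both by x^2:
lim = (6 - 10/x) / (7 + 6/x^2)
As x -> infinity, the 1/x and 1/x^2 terms vanish:
= 6/7 ≈ 0.86

0.86


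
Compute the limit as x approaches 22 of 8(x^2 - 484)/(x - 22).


Direct substitution gives 0/0, so we factor the numerator.
Factor: 8(x^2 - 484) = 8 * (x - 22)(x + 22)
Cancel the common factor (x - 22):
8(x^2 - 484)/(x - 22) = 8 * (x + 22)
Now substitute x = 22:
= 8 * (22 + 22) = 352

352


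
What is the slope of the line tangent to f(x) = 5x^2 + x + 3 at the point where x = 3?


The slope of the tangent line equals f'(x) at the point.
f(x) = 5x^2 + x + 3
f'(x) = 10x + 1
At x = 3:
f'(3) = 10 * 3 + 1
= 30 + 1
= 31

31


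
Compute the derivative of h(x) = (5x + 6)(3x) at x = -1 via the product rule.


Let u(x) = 5x + 6 and v(x) = 3x
u'(x) = 5
v'(x) = 3
Product rule: h'(x) = u'(x)*v(x) + u(x)*v'(x)
= 5 * (3x) + (5x + 6) * 3
At x = -1:
u(-1) = 5 * (-1) + 6 = 1
v(-1) = 3 * (-1) + 0 = -3
h'(-1) = 5 * (-3) + 1 * 3
= -15 + 3
= -12

-12


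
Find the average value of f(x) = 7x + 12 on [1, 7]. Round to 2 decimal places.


Average value = 1/(b-a) * integral from a to b of f(x) dx
First compute the integral of 7x + 12:
F(x) = (7/2)x^2 + 12x
F(7) = 7/2 * 49 + 12 * 7 = 511/2
F(1) = 7/2 * 1 + 12 * 1 = 31/2
Integral = 511/2 - 31/2 = 240
Average = 240 / (7 - 1) = 240 / 6
= 40 = 40.00

40.00


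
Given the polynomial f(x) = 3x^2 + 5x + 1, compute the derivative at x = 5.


Differentiate term by term using power and sum rules:
f(x) = 3x^2 + 5x + 1
f'(x) = 6x + 5
Substitute x = 5:
f'(5) = 6 * 5 + 5
= 30 + 5
= 35

35


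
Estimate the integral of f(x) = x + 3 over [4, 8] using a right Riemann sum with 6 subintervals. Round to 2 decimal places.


Right Riemann sum uses right endpoints of each subinterval.
Interval: [4, 8], n = 6
dx = (8 - 4) / 6 = 2/3
Right endpoints: [14/3, 16/3, 6, 20/3, 22/3, 8]
f values: [23/3, 25/3, 9, 29/3, 31/3, 11]
Sum = dx * (sum of f values)
= 2/3 * 56
= 112/3 ≈ 37.33

37.33


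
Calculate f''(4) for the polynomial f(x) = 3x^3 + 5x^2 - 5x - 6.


First derivative:
f'(x) = 9x^2 + 10x - 5
Second derivative:
f''(x) = 18x + 10
Substitute x = 4:
f''(4) = 18 * 4 + 10
= 72 + 10
= 82

82


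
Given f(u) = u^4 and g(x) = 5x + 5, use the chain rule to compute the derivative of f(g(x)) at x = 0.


Using the chain rule: (f(g(x)))' = f'(g(x)) * g'(x)
First, find g(0):
g(0) = 5 * 0 + 5 = 5
Next, f'(u) = 4u^3
And g'(x) = 5
So f'(g(0)) * g'(0)
= 4 * 5^3 * 5
= 4 * 125 * 5
= 2500

2500


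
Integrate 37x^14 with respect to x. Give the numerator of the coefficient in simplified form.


Apply the power rule for integration:
integral of ax^n dx = a/(n+1) * x^(n+1) + C
integral of 37x^14 dx
= 37/15 * x^15 + C
The coefficient in lowest terms is 37/15, and its numerator is 37

37


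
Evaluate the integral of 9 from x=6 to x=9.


The integral of a constant k over [a, b] equals k * (b - a).
integral from 6 to 9 of 9 dx
= 9 * (9 - 6)
= 9 * 3
= 27

27


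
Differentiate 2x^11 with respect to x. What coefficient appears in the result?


We apply the power rule: d/dx [ax^n] = a*n * x^(n-1)
d/dx [2x^11]
= 2 * 11 * x^(11-1)
= 22x^10
The coefficient is 22

22


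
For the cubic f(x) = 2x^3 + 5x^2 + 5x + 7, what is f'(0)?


Differentiate f(x) = 2x^3 + 5x^2 + 5x + 7 term by term:
f'(x) = 6x^2 + 10x + 5
Substitute x = 0:
f'(0) = 6 * 0^2 + 10 * 0 + 5
= 0 + 0 + 5
= 5

5


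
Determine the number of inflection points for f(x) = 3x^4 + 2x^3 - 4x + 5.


Inflection points occur where f''(x) = 0 and concavity changes.
f(x) = 3x^4 + 2x^3 - 4x + 5
f'(x) = 12x^3 + 6x^2 - 4
f''(x) = 36x^2 + 12x
This is a quadratic in x. Use the discriminant to count real roots.
Discriminant = (12)^2 - 4 * 36 * 0
= 144 - 0
= 144
Since discriminant > 0, f''(x) = 0 has 2 distinct real solutions.
A quadratic with two distinct real roots changes sign at each root, so concavity changes at both.
Number of inflection points: 2

2


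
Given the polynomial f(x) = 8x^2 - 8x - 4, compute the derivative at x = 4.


Differentiate term by term using power and sum rules:
f(x) = 8x^2 - 8x - 4
f'(x) = 16x - 8
Substitute x = 4:
f'(4) = 16 * 4 - 8
= 64 - 8
= 56

56


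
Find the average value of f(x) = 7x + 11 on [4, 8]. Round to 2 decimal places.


Average value = 1/(b-a) * integral from a to b of f(x) dx
First compute the integral of 7x + 11:
F(x) = (7/2)x^2 + 11x
F(8) = 7/2 * 64 + 11 * 8 = 312
F(4) = 7/2 * 16 + 11 * 4 = 100
Integral = 312 - 100 = 212
Average = 212 / (8 - 4) = 212 / 4
= 53 = 53.00

53.00


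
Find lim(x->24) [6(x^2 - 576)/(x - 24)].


Direct substitution gives 0/0, so we factor the numerator.
Factor: 6(x^2 - 576) = 6 * (x - 24)(x + 24)
Cancel the common factor (x - 24):
6(x^2 - 576)/(x - 24) = 6 * (x + 24)
Now substitute x = 24:
= 6 * (24 + 24) = 288

288


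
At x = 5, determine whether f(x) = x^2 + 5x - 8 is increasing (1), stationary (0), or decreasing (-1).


Compute f'(x) to determine behavior:
f'(x) = 2x + 5
f'(5) = 2 * 5 + 5
= 10 + 5
= 15
Since f'(5) > 0, the function is increasing (1)

1


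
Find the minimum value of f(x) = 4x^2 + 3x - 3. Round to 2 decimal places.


For a quadratic f(x) = ax^2 + bx + c with a > 0, the minimum is at the vertex.
Vertex x-coordinate: x = -b/(2a)
x = -(3) / (2 * 4)
x = -3/8
Substitute back to find the minimum value:
f(-3/8) = 4 * (-3/8)^2 + 3 * (-3/8) - 3
= 9/16 - 9/8 - 3
= -57/16 ≈ -3.56

-3.56


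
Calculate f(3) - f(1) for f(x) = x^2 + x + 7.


Net change = f(b) - f(a)
f(x) = x^2 + x + 7
Compute f(3):
f(3) = 1 * 3^2 + 1 * 3 + 7
= 9 + 3 + 7
= 19
Compute f(1):
f(1) = 1 * 1^2 + 1 * 1 + 7
= 1 + 1 + 7
= 9
Net change = 19 - 9 = 10

10


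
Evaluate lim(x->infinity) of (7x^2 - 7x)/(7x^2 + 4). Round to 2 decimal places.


For limits at infinity with equal-degree polynomials,
we compare leading coefficients.
Numerator leading term: 7x^2
Denominator leading term: 7x^2
Divide both by x^2:
lim = (7 - 7/x) / (7 + 4/x^2)
As x -> infinity, the 1/x and 1/x^2 terms vanish:
= 7/7 = 1 = 1.00

1.00


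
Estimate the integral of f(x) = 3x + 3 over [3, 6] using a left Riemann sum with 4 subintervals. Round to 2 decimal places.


Left Riemann sum uses left endpoints of each subinterval.
Interval: [3, 6], n = 4
dx = (6 - 3) / 4 = 3/4
Left endpoints: [3, 15/4, 9/2, 21/4]
f values: [12, 57/4, 33/2, 75/4]
Sum = dx * (sum of f values)
= 3/4 * 123/2
= 369/8 ≈ 46.13

46.13


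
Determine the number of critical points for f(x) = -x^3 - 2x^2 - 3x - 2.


Find where f'(x) = 0:
f(x) = -x^3 - 2x^2 - 3x - 2
f'(x) = -3x^2 - 4x - 3
This is a quadratic in x. Use the discriminant to count real roots.
Discriminant = (-4)^2 - 4 * (-3) * (-3)
= 16 - 36
= -20
Since discriminant < 0, f'(x) = 0 has no real solutions.
Number of critical points: 0

0


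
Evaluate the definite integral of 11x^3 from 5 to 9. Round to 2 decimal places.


Find the antiderivative of 11x^3:
F(x) = 11/4 * x^4
Apply the Fundamental Theorem of Calculus:
F(9) - F(5)
= 11/4 * 9^4 - 11/4 * 5^4
= 11/4 * (6561 - 625)
= 11/4 * 5936
= 16324 = 16324.00

16324.00


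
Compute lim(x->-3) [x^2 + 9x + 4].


Since polynomials are continuous, we use direct substitution.
lim(x->-3) of x^2 + 9x + 4
= 1 * (-3)^2 + 9 * (-3) + 4
= 9 - 27 + 4
= -14

-14


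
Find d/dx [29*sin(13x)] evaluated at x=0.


Apply the chain rule to differentiate 29*sin(13x):
d/dx [29*sin(13x)]
= 29 * cos(13x) * d/dx(13x)
= 29 * 13 * cos(13x)
= 377 * cos(13x)
Evaluate at x = 0:
= 377 * cos(0)
= 377 * 1
= 377

377


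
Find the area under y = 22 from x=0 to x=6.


The area under a constant function y = 22 is a rectangle.
Width = 6 - 0 = 6
Height = 22
Area = width * height
= 6 * 22
= 132

132


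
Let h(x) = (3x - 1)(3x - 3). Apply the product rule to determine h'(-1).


Let u(x) = 3x - 1 and v(x) = 3x - 3
u'(x) = 3
v'(x) = 3
Product rule: h'(x) = u'(x)*v(x) + u(x)*v'(x)
= 3 * (3x - 3) + (3x - 1) * 3
At x = -1:
u(-1) = 3 * (-1) - 1 = -4
v(-1) = 3 * (-1) - 3 = -6
h'(-1) = 3 * (-6) + (-4) * 3
= -18 - 12
= -30

-30


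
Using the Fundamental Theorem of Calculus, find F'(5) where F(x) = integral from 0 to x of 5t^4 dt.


By the Fundamental Theorem of Calculus (Part 1):
If F(x) = integral from 0 to x of f(t) dt, then F'(x) = f(x)
Here f(t) = 5t^4
So F'(x) = 5x^4
Evaluate at x = 5:
F'(5) = 5 * 5^4
= 5 * 625
= 3125

3125


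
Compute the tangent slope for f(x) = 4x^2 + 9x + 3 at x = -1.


The slope of the tangent line equals f'(x) at the point.
f(x) = 4x^2 + 9x + 3
f'(x) = 8x + 9
At x = -1:
f'(-1) = 8 * (-1) + 9
= -8 + 9
= 1

1


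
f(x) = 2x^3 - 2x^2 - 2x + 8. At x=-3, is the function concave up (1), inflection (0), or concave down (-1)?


Concavity is determined by the sign of f''(x).
f(x) = 2x^3 - 2x^2 - 2x + 8
f'(x) = 6x^2 - 4x - 2
f''(x) = 12x - 4
f''(-3) = 12 * (-3) - 4
= -36 - 4
= -40
Since f''(-3) < 0, the function is concave down (-1)

-1


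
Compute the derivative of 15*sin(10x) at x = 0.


Apply the chain rule to differentiate 15*sin(10x):
d/dx [15*sin(10x)]
= 15 * cos(10x) * d/dx(10x)
= 15 * 10 * cos(10x)
= 150 * cos(10x)
Evaluate at x = 0:
= 150 * cos(0)
= 150 * 1
= 150

150


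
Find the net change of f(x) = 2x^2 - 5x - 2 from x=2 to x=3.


Net change = f(b) - f(a)
f(x) = 2x^2 - 5x - 2
Compute f(3):
f(3) = 2 * 3^2 - 5 * 3 - 2
= 18 - 15 - 2
= 1
Compute f(2):
f(2) = 2 * 2^2 - 5 * 2 - 2
= 8 - 10 - 2
= -4
Net change = 1 - (-4) = 5

5


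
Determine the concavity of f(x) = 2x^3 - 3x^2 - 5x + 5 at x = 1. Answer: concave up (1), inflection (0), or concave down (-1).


Concavity is determined by the sign of f''(x).
f(x) = 2x^3 - 3x^2 - 5x + 5
f'(x) = 6x^2 - 6x - 5
f''(x) = 12x - 6
f''(1) = 12 * 1 - 6
= 12 - 6
= 6
Since f''(1) > 0, the function is concave up (1)

1


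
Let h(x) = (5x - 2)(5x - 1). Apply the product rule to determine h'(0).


Let u(x) = 5x - 2 and v(x) = 5x - 1
u'(x) = 5
v'(x) = 5
Product rule: h'(x) = u'(x)*v(x) + u(x)*v'(x)
= 5 * (5x - 1) + (5x - 2) * 5
At x = 0:
u(0) = 5 * 0 - 2 = -2
v(0) = 5 * 0 - 1 = -1
h'(0) = 5 * (-1) + (-2) * 5
= -5 - 10
= -15

-15


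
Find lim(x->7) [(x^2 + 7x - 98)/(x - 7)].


Direct substitution gives 0/0, so we factor the numerator.
Factor: (x^2 + 7x - 98) = (x - 7)(x + 14)
Cancel the common factor (x - 7):
(x^2 + 7x - 98)/(x - 7) = (x + 14)
Now substitute x = 7:
= (7) - (-14) = 21

21


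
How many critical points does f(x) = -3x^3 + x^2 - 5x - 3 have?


Find where f'(x) = 0:
f(x) = -3x^3 + x^2 - 5x - 3
f'(x) = -9x^2 + 2x - 5
This is a quadratic in x. Use the discriminant to count real roots.
Discriminant = (2)^2 - 4 * (-9) * (-5)
= 4 - 180
= -176
Since discriminant < 0, f'(x) = 0 has no real solutions.
Number of critical points: 0

0


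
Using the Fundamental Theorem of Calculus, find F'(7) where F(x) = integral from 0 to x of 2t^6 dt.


By the Fundamental Theorem of Calculus (Part 1):
If F(x) = integral from 0 to x of f(t) dt, then F'(x) = f(x)
Here f(t) = 2t^6
So F'(x) = 2x^6
Evaluate at x = 7:
F'(7) = 2 * 7^6
= 2 * 117649
= 235298

235298


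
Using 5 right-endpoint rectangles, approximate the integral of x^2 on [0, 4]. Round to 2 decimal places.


Right Riemann sum uses right endpoints of each subinterval.
Interval: [0, 4], n = 5
dx = (4 - 0) / 5 = 4/5
Right endpoints: [4/5, 8/5, 12/5, 16/5, 4]
f values: [16/25, 64/25, 144/25, 256/25, 16]
Sum = dx * (sum of f values)
= 4/5 * 176/5
= 704/25 = 28.16

28.16


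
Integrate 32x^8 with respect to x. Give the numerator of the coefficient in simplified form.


Apply the power rule for integration:
integral of ax^n dx = a/(n+1) * x^(n+1) + C
integral of 32x^8 dx
= 32/9 * x^9 + C
The coefficient in lowest terms is 32/9, and its numerator is 32

32


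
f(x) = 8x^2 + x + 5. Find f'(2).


Differentiate term by term using power and sum rules:
f(x) = 8x^2 + x + 5
f'(x) = 16x + 1
Substitute x = 2:
f'(2) = 16 * 2 + 1
= 32 + 1
= 33

33


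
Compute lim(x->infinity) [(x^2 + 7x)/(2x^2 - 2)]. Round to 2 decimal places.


For limits at infinity with equal-degree polynomials,
we compare leading coefficients.
Numerator leading term: x^2
Denominator leading term: 2x^2
Divide both by x^2:
lim = (1 + 7/x) / (2 - 2/x^2)
As x -> infinity, the 1/x and 1/x^2 terms vanish:
= 1/2 = 0.50

0.50


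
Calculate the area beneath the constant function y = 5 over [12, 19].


The area under a constant function y = 5 is a rectangle.
Width = 19 - 12 = 7
Height = 5
Area = width * height
= 7 * 5
= 35

35


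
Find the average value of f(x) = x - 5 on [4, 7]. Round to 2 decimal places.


Average value = 1/(b-a) * integral from a to b of f(x) dx
First compute the integral of x - 5:
F(x) = (1/2)x^2 - 5x
F(7) = 1/2 * 49 - 5 * 7 = -21/2
F(4) = 1/2 * 16 - 5 * 4 = -12
Integral = -21/2 - (-12) = 3/2
Average = (3/2) / (7 - 4) = (3/2) / 3
= 1/2 = 0.50

0.50


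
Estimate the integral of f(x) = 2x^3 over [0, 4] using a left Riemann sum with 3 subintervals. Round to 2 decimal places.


Left Riemann sum uses left endpoints of each subinterval.
Interval: [0, 4], n = 3
dx = (4 - 0) / 3 = 4/3
Left endpoints: [0, 4/3, 8/3]
f values: [0, 128/27, 1024/27]
Sum = dx * (sum of f values)
= 4/3 * 128/3
= 512/9 ≈ 56.89

56.89


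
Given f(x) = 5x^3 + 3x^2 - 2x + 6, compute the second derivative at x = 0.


First derivative:
f'(x) = 15x^2 + 6x - 2
Second derivative:
f''(x) = 30x + 6
Substitute x = 0:
f''(0) = 30 * 0 + 6
= 0 + 6
= 6

6


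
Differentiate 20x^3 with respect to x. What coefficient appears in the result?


We apply the power rule: d/dx [ax^n] = a*n * x^(n-1)
d/dx [20x^3]
= 20 * 3 * x^(3-1)
= 60x^2
The coefficient is 60

60


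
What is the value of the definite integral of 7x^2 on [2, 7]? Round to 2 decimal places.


Find the antiderivative of 7x^2:
F(x) = 7/3 * x^3
Apply the Fundamental Theorem of Calculus:
F(7) - F(2)
= 7/3 * 7^3 - 7/3 * 2^3
= 7/3 * (343 - 8)
= 7/3 * 335
= 2345/3 ≈ 781.67

781.67


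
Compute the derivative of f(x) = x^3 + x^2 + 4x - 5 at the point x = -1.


Differentiate f(x) = x^3 + x^2 + 4x - 5 term by term:
f'(x) = 3x^2 + 2x + 4
Substitute x = -1:
f'(-1) = 3 * (-1)^2 + 2 * (-1) + 4
= 3 - 2 + 4
= 5

5


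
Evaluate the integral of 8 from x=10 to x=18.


The integral of a constant k over [a, b] equals k * (b - a).
integral from 10 to 18 of 8 dx
= 8 * (18 - 10)
= 8 * 8
= 64

64


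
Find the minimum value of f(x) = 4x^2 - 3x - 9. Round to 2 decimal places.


For a quadratic f(x) = ax^2 + bx + c with a > 0, the minimum is at the vertex.
Vertex x-coordinate: x = -b/(2a)
x = -(-3) / (2 * 4)
x = 3/8
Substitute back to find the minimum value:
f(3/8) = 4 * (3/8)^2 - 3 * (3/8) - 9
= 9/16 - 9/8 - 9
= -153/16 ≈ -9.56

-9.56


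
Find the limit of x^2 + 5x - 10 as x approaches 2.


Since polynomials are continuous, we use direct substitution.
lim(x->2) of x^2 + 5x - 10
= 1 * 2^2 + 5 * 2 - 10
= 4 + 10 - 10
= 4

4


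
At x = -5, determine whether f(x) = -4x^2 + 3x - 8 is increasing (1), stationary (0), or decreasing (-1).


Compute f'(x) to determine behavior:
f'(x) = -8x + 3
f'(-5) = -8 * (-5) + 3
= 40 + 3
= 43
Since f'(-5) > 0, the function is increasing (1)

1


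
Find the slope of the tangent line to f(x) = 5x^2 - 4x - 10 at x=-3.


The slope of the tangent line equals f'(x) at the point.
f(x) = 5x^2 - 4x - 10
f'(x) = 10x - 4
At x = -3:
f'(-3) = 10 * (-3) - 4
= -30 - 4
= -34

-34


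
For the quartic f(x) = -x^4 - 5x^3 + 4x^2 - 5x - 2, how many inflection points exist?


Inflection points occur where f''(x) = 0 and concavity changes.
f(x) = -x^4 - 5x^3 + 4x^2 - 5x - 2
f'(x) = -4x^3 - 15x^2 + 8x - 5
f''(x) = -12x^2 - 30x + 8
This is a quadratic in x. Use the discriminant to count real roots.
Discriminant = (-30)^2 - 4 * (-12) * 8
= 900 - (-384)
= 1284
Since discriminant > 0, f''(x) = 0 has 2 distinct real solutions.
A quadratic with two distinct real roots changes sign at each root, so concavity changes at both.
Number of inflection points: 2

2


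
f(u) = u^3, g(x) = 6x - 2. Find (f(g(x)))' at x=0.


Using the chain rule: (f(g(x)))' = f'(g(x)) * g'(x)
First, find g(0):
g(0) = 6 * 0 - 2 = -2
Next, f'(u) = 3u^2
And g'(x) = 6
So f'(g(0)) * g'(0)
= 3 * (-2)^2 * 6
= 3 * 4 * 6
= 72

72


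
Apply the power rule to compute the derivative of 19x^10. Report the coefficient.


We apply the power rule: d/dx [ax^n] = a*n * x^(n-1)
d/dx [19x^10]
= 19 * 10 * x^(10-1)
= 190x^9
The coefficient is 190

190


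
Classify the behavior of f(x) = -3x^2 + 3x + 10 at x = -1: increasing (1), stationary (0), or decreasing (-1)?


Compute f'(x) to determine behavior:
f'(x) = -6x + 3
f'(-1) = -6 * (-1) + 3
= 6 + 3
= 9
Since f'(-1) > 0, the function is increasing (1)

1


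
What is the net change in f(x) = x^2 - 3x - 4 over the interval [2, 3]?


Net change = f(b) - f(a)
f(x) = x^2 - 3x - 4
Compute f(3):
f(3) = 1 * 3^2 - 3 * 3 - 4
= 9 - 9 - 4
= -4
Compute f(2):
f(2) = 1 * 2^2 - 3 * 2 - 4
= 4 - 6 - 4
= -6
Net change = -4 - (-6) = 2

2


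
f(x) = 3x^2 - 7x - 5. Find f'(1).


Differentiate term by term using power and sum rules:
f(x) = 3x^2 - 7x - 5
f'(x) = 6x - 7
Substitute x = 1:
f'(1) = 6 * 1 - 7
= 6 - 7
= -1

-1


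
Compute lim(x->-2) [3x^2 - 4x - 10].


Since polynomials are continuous, we use direct substitution.
lim(x->-2) of 3x^2 - 4x - 10
= 3 * (-2)^2 - 4 * (-2) - 10
= 12 + 8 - 10
= 10

10


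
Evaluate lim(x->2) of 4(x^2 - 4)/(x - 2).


Direct substitution gives 0/0, so we factor the numerator.
Factor: 4(x^2 - 4) = 4 * (x - 2)(x + 2)
Cancel the common factor (x - 2):
4(x^2 - 4)/(x - 2) = 4 * (x + 2)
Now substitute x = 2:
= 4 * (2 + 2) = 16

16


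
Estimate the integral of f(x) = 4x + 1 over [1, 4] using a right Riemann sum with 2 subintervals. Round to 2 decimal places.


Right Riemann sum uses right endpoints of each subinterval.
Interval: [1, 4], n = 2
dx = (4 - 1) / 2 = 3/2
Right endpoints: [5/2, 4]
f values: [11, 17]
Sum = dx * (sum of f values)
= 3/2 * 28
= 42 = 42.00

42.00


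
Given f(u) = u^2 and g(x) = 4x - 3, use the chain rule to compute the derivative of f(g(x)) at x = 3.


Using the chain rule: (f(g(x)))' = f'(g(x)) * g'(x)
First, find g(3):
g(3) = 4 * 3 - 3 = 9
Next, f'(u) = 2u
And g'(x) = 4
So f'(g(3)) * g'(3)
= 2 * 9 * 4
= 72

72


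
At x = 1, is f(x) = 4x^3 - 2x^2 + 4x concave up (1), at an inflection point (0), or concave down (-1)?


Concavity is determined by the sign of f''(x).
f(x) = 4x^3 - 2x^2 + 4x
f'(x) = 12x^2 - 4x + 4
f''(x) = 24x - 4
f''(1) = 24 * 1 - 4
= 24 - 4
= 20
Since f''(1) > 0, the function is concave up (1)

1


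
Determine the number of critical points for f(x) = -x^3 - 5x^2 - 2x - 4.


Find where f'(x) = 0:
f(x) = -x^3 - 5x^2 - 2x - 4
f'(x) = -3x^2 - 10x - 2
This is a quadratic in x. Use the discriminant to count real roots.
Discriminant = (-10)^2 - 4 * (-3) * (-2)
= 100 - 24
= 76
Since discriminant > 0, f'(x) = 0 has 2 real solutions.
Number of critical points: 2

2


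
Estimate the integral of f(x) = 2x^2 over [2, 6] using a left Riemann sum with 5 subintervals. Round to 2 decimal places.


Left Riemann sum uses left endpoints of each subinterval.
Interval: [2, 6], n = 5
dx = (6 - 2) / 5 = 4/5
Left endpoints: [2, 14/5, 18/5, 22/5, 26/5]
f values: [8, 392/25, 648/25, 968/25, 1352/25]
Sum = dx * (sum of f values)
= 4/5 * 712/5
= 2848/25 = 113.92

113.92


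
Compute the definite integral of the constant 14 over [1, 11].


The integral of a constant k over [a, b] equals k * (b - a).
integral from 1 to 11 of 14 dx
= 14 * (11 - 1)
= 14 * 10
= 140

140


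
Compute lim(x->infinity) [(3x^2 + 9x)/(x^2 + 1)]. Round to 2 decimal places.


For limits at infinity with equal-degree polynomials,
we compare leading coefficients.
Numerator leading term: 3x^2
Denominator leading term: x^2
Divide both by x^2:
lim = (3 + 9/x) / (1 + 1/x^2)
As x -> infinity, the 1/x and 1/x^2 terms vanish:
= 3/1 = 3 = 3.00

3.00


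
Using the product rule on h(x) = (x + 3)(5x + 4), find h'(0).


Let u(x) = x + 3 and v(x) = 5x + 4
u'(x) = 1
v'(x) = 5
Product rule: h'(x) = u'(x)*v(x) + u(x)*v'(x)
= 1 * (5x + 4) + (x + 3) * 5
At x = 0:
u(0) = 1 * 0 + 3 = 3
v(0) = 5 * 0 + 4 = 4
h'(0) = 1 * 4 + 3 * 5
= 4 + 15
= 19

19


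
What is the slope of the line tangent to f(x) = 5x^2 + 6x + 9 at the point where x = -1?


The slope of the tangent line equals f'(x) at the point.
f(x) = 5x^2 + 6x + 9
f'(x) = 10x + 6
At x = -1:
f'(-1) = 10 * (-1) + 6
= -10 + 6
= -4

-4


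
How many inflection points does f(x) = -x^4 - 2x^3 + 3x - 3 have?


Inflection points occur where f''(x) = 0 and concavity changes.
f(x) = -x^4 - 2x^3 + 3x - 3
f'(x) = -4x^3 - 6x^2 + 3
f''(x) = -12x^2 - 12x
This is a quadratic in x. Use the discriminant to count real roots.
Discriminant = (-12)^2 - 4 * (-12) * 0
= 144 - 0
= 144
Since discriminant > 0, f''(x) = 0 has 2 distinct real solutions.
A quadratic with two distinct real roots changes sign at each root, so concavity changes at both.
Number of inflection points: 2

2


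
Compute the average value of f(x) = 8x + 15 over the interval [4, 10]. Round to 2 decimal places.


Average value = 1/(b-a) * integral from a to b of f(x) dx
First compute the integral of 8x + 15:
F(x) = 4x^2 + 15x
F(10) = 4 * 100 + 15 * 10 = 550
F(4) = 4 * 16 + 15 * 4 = 124
Integral = 550 - 124 = 426
Average = 426 / (10 - 4) = 426 / 6
= 71 = 71.00

71.00


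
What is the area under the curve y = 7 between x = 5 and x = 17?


The area under a constant function y = 7 is a rectangle.
Width = 17 - 5 = 12
Height = 7
Area = width * height
= 12 * 7
= 84

84


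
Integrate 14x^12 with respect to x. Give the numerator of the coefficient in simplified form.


Apply the power rule for integration:
integral of ax^n dx = a/(n+1) * x^(n+1) + C
integral of 14x^12 dx
= 14/13 * x^13 + C
The coefficient in lowest terms is 14/13, and its numerator is 14

14


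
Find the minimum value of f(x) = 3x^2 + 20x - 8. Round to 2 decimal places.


For a quadratic f(x) = ax^2 + bx + c with a > 0, the minimum is at the vertex.
Vertex x-coordinate: x = -b/(2a)
x = -(20) / (2 * 3)
x = -20/6 = -10/3
Substitute back to find the minimum value:
f(-10/3) = 3 * (-10/3)^2 + 20 * (-10/3) - 8
= 100/3 - 200/3 - 8
= -124/3 ≈ -41.33

-41.33


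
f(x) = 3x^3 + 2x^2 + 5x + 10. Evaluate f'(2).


Differentiate f(x) = 3x^3 + 2x^2 + 5x + 10 term by term:
f'(x) = 9x^2 + 4x + 5
Substitute x = 2:
f'(2) = 9 * 2^2 + 4 * 2 + 5
= 36 + 8 + 5
= 49

49


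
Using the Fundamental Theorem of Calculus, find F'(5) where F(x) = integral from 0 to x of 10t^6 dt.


By the Fundamental Theorem of Calculus (Part 1):
If F(x) = integral from 0 to x of f(t) dt, then F'(x) = f(x)
Here f(t) = 10t^6
So F'(x) = 10x^6
Evaluate at x = 5:
F'(5) = 10 * 5^6
= 10 * 15625
= 156250

156250


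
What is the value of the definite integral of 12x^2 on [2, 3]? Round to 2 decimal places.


Find the antiderivative of 12x^2:
F(x) = 12/3 * x^3
Apply the Fundamental Theorem of Calculus:
F(3) - F(2)
= 12/3 * 3^3 - 12/3 * 2^3
= 12/3 * (27 - 8)
= 12/3 * 19
= 76 = 76.00

76.00


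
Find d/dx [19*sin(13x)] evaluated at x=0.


Apply the chain rule to differentiate 19*sin(13x):
d/dx [19*sin(13x)]
= 19 * cos(13x) * d/dx(13x)
= 19 * 13 * cos(13x)
= 247 * cos(13x)
Evaluate at x = 0:
= 247 * cos(0)
= 247 * 1
= 247

247


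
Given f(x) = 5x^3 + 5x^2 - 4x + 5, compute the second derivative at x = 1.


First derivative:
f'(x) = 15x^2 + 10x - 4
Second derivative:
f''(x) = 30x + 10
Substitute x = 1:
f''(1) = 30 * 1 + 10
= 30 + 10
= 40

40


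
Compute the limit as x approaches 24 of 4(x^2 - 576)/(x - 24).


Direct substitution gives 0/0, so we factor the numerator.
Factor: 4(x^2 - 576) = 4 * (x - 24)(x + 24)
Cancel the common factor (x - 24):
4(x^2 - 576)/(x - 24) = 4 * (x + 24)
Now substitute x = 24:
= 4 * (24 + 24) = 192

192


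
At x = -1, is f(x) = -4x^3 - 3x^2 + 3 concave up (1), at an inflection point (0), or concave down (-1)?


Concavity is determined by the sign of f''(x).
f(x) = -4x^3 - 3x^2 + 3
f'(x) = -12x^2 - 6x
f''(x) = -24x - 6
f''(-1) = -24 * (-1) - 6
= 24 - 6
= 18
Since f''(-1) > 0, the function is concave up (1)

1


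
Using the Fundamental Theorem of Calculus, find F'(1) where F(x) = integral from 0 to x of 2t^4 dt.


By the Fundamental Theorem of Calculus (Part 1):
If F(x) = integral from 0 to x of f(t) dt, then F'(x) = f(x)
Here f(t) = 2t^4
So F'(x) = 2x^4
Evaluate at x = 1:
F'(1) = 2 * 1^4
= 2 * 1
= 2

2


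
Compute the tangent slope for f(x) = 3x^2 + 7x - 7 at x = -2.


The slope of the tangent line equals f'(x) at the point.
f(x) = 3x^2 + 7x - 7
f'(x) = 6x + 7
At x = -2:
f'(-2) = 6 * (-2) + 7
= -12 + 7
= -5

-5


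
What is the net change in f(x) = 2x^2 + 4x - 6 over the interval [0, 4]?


Net change = f(b) - f(a)
f(x) = 2x^2 + 4x - 6
Compute f(4):
f(4) = 2 * 4^2 + 4 * 4 - 6
= 32 + 16 - 6
= 42
Compute f(0):
f(0) = 2 * 0^2 + 4 * 0 - 6
= 0 + 0 - 6
= -6
Net change = 42 - (-6) = 48

48


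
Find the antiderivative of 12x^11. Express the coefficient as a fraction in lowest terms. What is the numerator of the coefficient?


Apply the power rule for integration:
integral of ax^n dx = a/(n+1) * x^(n+1) + C
integral of 12x^11 dx
= 12/12 * x^12 + C
= 1 * x^12 + C
The coefficient in lowest terms is 1 = 1/1, so its numerator is 1

1


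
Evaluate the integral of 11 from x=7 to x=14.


The integral of a constant k over [a, b] equals k * (b - a).
integral from 7 to 14 of 11 dx
= 11 * (14 - 7)
= 11 * 7
= 77

77


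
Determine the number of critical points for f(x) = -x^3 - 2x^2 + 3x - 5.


Find where f'(x) = 0:
f(x) = -x^3 - 2x^2 + 3x - 5
f'(x) = -3x^2 - 4x + 3
This is a quadratic in x. Use the discriminant to count real roots.
Discriminant = (-4)^2 - 4 * (-3) * 3
= 16 - (-36)
= 52
Since discriminant > 0, f'(x) = 0 has 2 real solutions.
Number of critical points: 2

2


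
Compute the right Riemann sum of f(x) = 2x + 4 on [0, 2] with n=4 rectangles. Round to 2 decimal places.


Right Riemann sum uses right endpoints of each subinterval.
Interval: [0, 2], n = 4
dx = (2 - 0) / 4 = 1/2
Right endpoints: [1/2, 1, 3/2, 2]
f values: [5, 6, 7, 8]
Sum = dx * (sum of f values)
= 1/2 * 26
= 13 = 13.00

13.00


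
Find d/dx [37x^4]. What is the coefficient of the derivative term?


We apply the power rule: d/dx [ax^n] = a*n * x^(n-1)
d/dx [37x^4]
= 37 * 4 * x^(4-1)
= 148x^3
The coefficient is 148

148


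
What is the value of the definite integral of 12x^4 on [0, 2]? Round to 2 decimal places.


Find the antiderivative of 12x^4:
F(x) = 12/5 * x^5
Apply the Fundamental Theorem of Calculus:
F(2) - F(0)
= 12/5 * 2^5 - 12/5 * 0^5
= 12/5 * (32 - 0)
= 12/5 * 32
= 384/5 = 76.80

76.80


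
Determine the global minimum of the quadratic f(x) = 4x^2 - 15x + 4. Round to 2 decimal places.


For a quadratic f(x) = ax^2 + bx + c with a > 0, the minimum is at the vertex.
Vertex x-coordinate: x = -b/(2a)
x = -(-15) / (2 * 4)
x = 15/8
Substitute back to find the minimum value:
f(15/8) = 4 * (15/8)^2 - 15 * (15/8) + 4
= 225/16 - 225/8 + 4
= -161/16 ≈ -10.06

-10.06


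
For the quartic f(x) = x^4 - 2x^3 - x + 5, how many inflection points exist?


Inflection points occur where f''(x) = 0 and concavity changes.
f(x) = x^4 - 2x^3 - x + 5
f'(x) = 4x^3 - 6x^2 - 1
f''(x) = 12x^2 - 12x
This is a quadratic in x. Use the discriminant to count real roots.
Discriminant = (-12)^2 - 4 * 12 * 0
= 144 - 0
= 144
Since discriminant > 0, f''(x) = 0 has 2 distinct real solutions.
A quadratic with two distinct real roots changes sign at each root, so concavity changes at both.
Number of inflection points: 2

2


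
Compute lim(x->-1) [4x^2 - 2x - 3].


Since polynomials are continuous, we use direct substitution.
lim(x->-1) of 4x^2 - 2x - 3
= 4 * (-1)^2 - 2 * (-1) - 3
= 4 + 2 - 3
= 3

3


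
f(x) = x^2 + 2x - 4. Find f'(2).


Differentiate term by term using power and sum rules:
f(x) = x^2 + 2x - 4
f'(x) = 2x + 2
Substitute x = 2:
f'(2) = 2 * 2 + 2
= 4 + 2
= 6

6


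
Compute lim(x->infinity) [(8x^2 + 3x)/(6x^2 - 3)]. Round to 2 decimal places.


For limits at infinity with equal-degree polynomials,
we compare leading coefficients.
Numerator leading term: 8x^2
Denominator leading term: 6x^2
Divide both by x^2:
lim = (8 + 3/x) / (6 - 3/x^2)
As x -> infinity, the 1/x and 1/x^2 terms vanish:
= 8/6 = 4/3 ≈ 1.33

1.33


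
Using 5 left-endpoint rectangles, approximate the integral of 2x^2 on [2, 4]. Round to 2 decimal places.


Left Riemann sum uses left endpoints of each subinterval.
Interval: [2, 4], n = 5
dx = (4 - 2) / 5 = 2/5
Left endpoints: [2, 12/5, 14/5, 16/5, 18/5]
f values: [8, 288/25, 392/25, 512/25, 648/25]
Sum = dx * (sum of f values)
= 2/5 * 408/5
= 816/25 = 32.64

32.64


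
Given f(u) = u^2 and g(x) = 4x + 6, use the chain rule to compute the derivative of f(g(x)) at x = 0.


Using the chain rule: (f(g(x)))' = f'(g(x)) * g'(x)
First, find g(0):
g(0) = 4 * 0 + 6 = 6
Next, f'(u) = 2u
And g'(x) = 4
So f'(g(0)) * g'(0)
= 2 * 6 * 4
= 48

48


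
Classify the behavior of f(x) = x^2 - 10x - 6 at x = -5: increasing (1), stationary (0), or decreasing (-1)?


Compute f'(x) to determine behavior:
f'(x) = 2x - 10
f'(-5) = 2 * (-5) - 10
= -10 - 10
= -20
Since f'(-5) < 0, the function is decreasing (-1)

-1


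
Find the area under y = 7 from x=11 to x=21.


The area under a constant function y = 7 is a rectangle.
Width = 21 - 11 = 10
Height = 7
Area = width * height
= 10 * 7
= 70

70


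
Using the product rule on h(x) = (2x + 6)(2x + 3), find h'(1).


Let u(x) = 2x + 6 and v(x) = 2x + 3
u'(x) = 2
v'(x) = 2
Product rule: h'(x) = u'(x)*v(x) + u(x)*v'(x)
= 2 * (2x + 3) + (2x + 6) * 2
At x = 1:
u(1) = 2 * 1 + 6 = 8
v(1) = 2 * 1 + 3 = 5
h'(1) = 2 * 5 + 8 * 2
= 10 + 16
= 26

26


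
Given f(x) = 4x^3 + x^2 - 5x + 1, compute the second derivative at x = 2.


First derivative:
f'(x) = 12x^2 + 2x - 5
Second derivative:
f''(x) = 24x + 2
Substitute x = 2:
f''(2) = 24 * 2 + 2
= 48 + 2
= 50

50


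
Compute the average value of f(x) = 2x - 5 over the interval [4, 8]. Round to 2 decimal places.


Average value = 1/(b-a) * integral from a to b of f(x) dx
First compute the integral of 2x - 5:
F(x) = x^2 - 5x
F(8) = 1 * 64 - 5 * 8 = 24
F(4) = 1 * 16 - 5 * 4 = -4
Integral = 24 - (-4) = 28
Average = 28 / (8 - 4) = 28 / 4
= 7 = 7.00

7.00


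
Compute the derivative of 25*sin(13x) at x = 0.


Apply the chain rule to differentiate 25*sin(13x):
d/dx [25*sin(13x)]
= 25 * cos(13x) * d/dx(13x)
= 25 * 13 * cos(13x)
= 325 * cos(13x)
Evaluate at x = 0:
= 325 * cos(0)
= 325 * 1
= 325

325


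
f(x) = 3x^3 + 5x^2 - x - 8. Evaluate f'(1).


Differentiate f(x) = 3x^3 + 5x^2 - x - 8 term by term:
f'(x) = 9x^2 + 10x - 1
Substitute x = 1:
f'(1) = 9 * 1^2 + 10 * 1 - 1
= 9 + 10 - 1
= 18

18


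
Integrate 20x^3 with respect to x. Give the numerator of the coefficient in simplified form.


Apply the power rule for integration:
integral of ax^n dx = a/(n+1) * x^(n+1) + C
integral of 20x^3 dx
= 20/4 * x^4 + C
= 5 * x^4 + C
The coefficient in lowest terms is 5 = 5/1, so its numerator is 5

5


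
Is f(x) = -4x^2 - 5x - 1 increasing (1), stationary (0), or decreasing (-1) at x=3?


Compute f'(x) to determine behavior:
f'(x) = -8x - 5
f'(3) = -8 * 3 - 5
= -24 - 5
= -29
Since f'(3) < 0, the function is decreasing (-1)

-1


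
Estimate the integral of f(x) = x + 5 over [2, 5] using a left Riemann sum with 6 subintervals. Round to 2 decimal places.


Left Riemann sum uses left endpoints of each subinterval.
Interval: [2, 5], n = 6
dx = (5 - 2) / 6 = 1/2
Left endpoints: [2, 5/2, 3, 7/2, 4, 9/2]
f values: [7, 15/2, 8, 17/2, 9, 19/2]
Sum = dx * (sum of f values)
= 1/2 * 99/2
= 99/4 = 24.75

24.75
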